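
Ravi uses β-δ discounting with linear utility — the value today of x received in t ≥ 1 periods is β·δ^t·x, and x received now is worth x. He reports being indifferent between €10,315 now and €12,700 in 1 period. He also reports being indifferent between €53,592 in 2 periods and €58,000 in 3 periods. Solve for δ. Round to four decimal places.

The second indifference involves only future payoffs, so β cancels: β·δ^2·53592 = β·δ^3·58000, giving δ = 53592/58000 = 0.92400.

δ ≈ 0.9240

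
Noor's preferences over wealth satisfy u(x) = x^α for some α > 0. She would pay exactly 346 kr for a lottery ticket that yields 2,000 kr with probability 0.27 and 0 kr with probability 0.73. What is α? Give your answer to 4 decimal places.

α ≈ 0.7463

Since u(0) = 0, the lottery's EU is 0.27·2000^α.
Indifference: 346^α = 0.27·2000^α, so (346/2000)^α = 0.27.
Take logs: α = ln 0.27 / ln(346/2000) ≈ 0.746287.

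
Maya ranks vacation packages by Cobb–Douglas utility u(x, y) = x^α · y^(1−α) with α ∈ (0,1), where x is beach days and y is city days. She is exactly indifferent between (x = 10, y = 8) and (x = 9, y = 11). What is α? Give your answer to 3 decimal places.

The Cobb–Douglas utilities coincide, so 10^α·8^(1−α) = 9^α·11^(1−α).
(10/9)^α = (11/8)^(1−α); take logs: α·ln(10/9) = (1−α)·ln(11/8), i.e. α·0.105361 = (1−α)·0.318454.
So α/(1−α) = (0.318454)/(0.105361) = 3.022504, and α = 3.022504/4.022504 ≈ 0.751.

α ≈ 0.751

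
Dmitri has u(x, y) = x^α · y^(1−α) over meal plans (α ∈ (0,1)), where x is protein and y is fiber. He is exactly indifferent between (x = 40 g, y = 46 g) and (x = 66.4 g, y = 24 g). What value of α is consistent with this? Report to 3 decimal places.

α ≈ 0.562

Set the two utilities equal: 40^α·46^(1−α) = 66.4^α·24^(1−α).
(40/66.4)^α = (24/46)^(1−α); take logs: α·ln(40/66.4) = (1−α)·ln(24/46), i.e. α·-0.506818 = (1−α)·-0.650588.
With A = -0.506818 and B = -0.650588: α·A = (1−α)·B, so α = B/(A+B) = -0.650588/-1.157406 ≈ 0.562.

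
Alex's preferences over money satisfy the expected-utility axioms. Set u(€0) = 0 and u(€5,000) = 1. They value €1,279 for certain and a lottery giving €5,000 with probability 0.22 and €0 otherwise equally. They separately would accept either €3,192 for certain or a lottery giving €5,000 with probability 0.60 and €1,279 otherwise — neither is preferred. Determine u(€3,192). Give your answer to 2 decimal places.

The first gamble pins u(€1,279): it must equal 0.22·1 + 0.78·0 = 0.22.
Chaining: u(€3,192) = 0.60·1.00 + 0.40·0.22 = 0.6880.

0.69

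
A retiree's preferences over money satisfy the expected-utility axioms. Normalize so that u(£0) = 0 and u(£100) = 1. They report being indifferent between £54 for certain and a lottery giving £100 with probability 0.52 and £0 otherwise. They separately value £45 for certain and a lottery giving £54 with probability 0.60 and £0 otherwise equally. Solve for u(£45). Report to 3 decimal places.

0.312

The first gamble pins u(£54): it must equal 0.52·1 + 0.48·0 = 0.52.
Then u(£45) = 0.60·u(£54) + 0.40·u(£0) = 0.60·0.52 + 0.40·0.00 = 0.3120.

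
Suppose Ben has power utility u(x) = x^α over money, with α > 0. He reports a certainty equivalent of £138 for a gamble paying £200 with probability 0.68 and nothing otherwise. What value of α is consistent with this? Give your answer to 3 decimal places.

EU(lottery) = 0.68·200^α + 0.32·0 = 0.68·200^α.
Equating: 138^α = 0.68·200^α, i.e. 0.6900^α = 0.68.
Taking logs: α·ln(138/200) = ln(0.68), so α = -0.385662 / -0.371064 ≈ 1.039.

α ≈ 1.039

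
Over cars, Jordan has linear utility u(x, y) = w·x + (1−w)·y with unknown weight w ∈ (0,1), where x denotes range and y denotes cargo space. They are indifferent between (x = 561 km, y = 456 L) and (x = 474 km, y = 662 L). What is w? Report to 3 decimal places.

w = 0.703

u(561,456) = u(474,662) means w·561 + (1−w)·456 = w·474 + (1−w)·662.
Collecting terms: w·87 = (1−w)·206.
So w/(1−w) = 206/87 = 2.3678, giving w = 206/(87+206) = 0.703.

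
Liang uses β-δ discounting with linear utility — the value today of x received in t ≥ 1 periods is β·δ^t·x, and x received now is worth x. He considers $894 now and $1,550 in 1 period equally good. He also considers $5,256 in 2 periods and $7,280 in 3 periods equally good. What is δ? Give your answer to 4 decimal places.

δ ≈ 0.7220

The second indifference involves only future payoffs, so β cancels: β·δ^2·5256 = β·δ^3·7280, giving δ = 5256/7280 = 0.72198.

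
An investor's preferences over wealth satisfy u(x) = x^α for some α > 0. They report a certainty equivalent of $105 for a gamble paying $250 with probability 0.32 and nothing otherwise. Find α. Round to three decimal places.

The lottery's expected utility is 0.32·u(250) + 0.68·u(0) = 0.32·250^α (since u(0) = 0 for α > 0).
Indifference: 105^α = 0.32·250^α, so (105/250)^α = 0.32.
Taking logs: α·ln(105/250) = ln(0.32), so α = -1.139434 / -0.867501 ≈ 1.313.

α ≈ 1.313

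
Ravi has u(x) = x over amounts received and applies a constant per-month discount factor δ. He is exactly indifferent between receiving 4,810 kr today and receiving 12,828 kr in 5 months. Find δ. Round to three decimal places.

Indifference means u(4810) = δ^5 · u(12828), so δ^5 = u(4810)/u(12828).
With u(x) = x: δ^5 = 4810/12828 = 0.37496.
Hence δ = (0.37496)^(1/5) = 0.82186.

δ ≈ 0.822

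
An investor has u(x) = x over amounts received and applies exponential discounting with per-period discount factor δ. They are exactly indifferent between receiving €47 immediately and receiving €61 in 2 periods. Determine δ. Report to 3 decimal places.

δ ≈ 0.878

Equating discounted utilities: u(47) = δ^2·u(61) ⇒ δ^2 = u(47)/u(61).
With u(x) = x: δ^2 = 47/61 = 0.77049.
Taking the square root: δ = 0.77049^(1/2) ≈ 0.878.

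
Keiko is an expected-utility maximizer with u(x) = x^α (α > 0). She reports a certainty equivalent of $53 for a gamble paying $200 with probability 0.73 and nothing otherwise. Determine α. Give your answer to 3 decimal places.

α ≈ 0.237

EU(lottery) = 0.73·200^α + 0.27·0 = 0.73·200^α.
Equating: 53^α = 0.73·200^α, i.e. 0.2650^α = 0.73.
α = ln(0.73) / ln(53/200) = -0.314711/-1.328025 ≈ 0.237.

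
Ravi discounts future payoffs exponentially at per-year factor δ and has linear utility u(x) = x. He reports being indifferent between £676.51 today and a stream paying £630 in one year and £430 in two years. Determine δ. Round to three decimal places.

δ ≈ 0.720

Equating present values: 676.51 = 630δ + 430δ².
So 430δ² + 630δ − 676.51 = 0.
By the quadratic formula (taking the positive root), δ = (−630 + √1560497.20) / 860 ≈ 0.720.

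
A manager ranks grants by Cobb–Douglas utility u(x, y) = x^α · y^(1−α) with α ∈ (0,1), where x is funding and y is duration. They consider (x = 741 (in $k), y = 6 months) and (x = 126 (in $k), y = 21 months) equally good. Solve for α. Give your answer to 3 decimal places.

α ≈ 0.414

The Cobb–Douglas utilities coincide, so 741^α·6^(1−α) = 126^α·21^(1−α).
Taking logs: α·ln 741 + (1−α)·ln 6 = α·ln 126 + (1−α)·ln 21, i.e. α·1.771719 = (1−α)·1.252763.
Thus α·(3.024482) = 1.252763, so α = 1.252763/3.024482 ≈ 0.414.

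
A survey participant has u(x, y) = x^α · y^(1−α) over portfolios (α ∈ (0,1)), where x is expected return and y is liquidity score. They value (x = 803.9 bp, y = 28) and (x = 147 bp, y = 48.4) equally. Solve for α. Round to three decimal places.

Set the two utilities equal: 803.9^α·28^(1−α) = 147^α·48.4^(1−α).
Rearrange to (803.9/147)^α = (48.4/28)^(1−α) and take logs: α·1.699042 = (1−α)·0.547295.
Thus α·(2.246337) = 0.547295, so α = 0.547295/2.246337 ≈ 0.244.

α ≈ 0.244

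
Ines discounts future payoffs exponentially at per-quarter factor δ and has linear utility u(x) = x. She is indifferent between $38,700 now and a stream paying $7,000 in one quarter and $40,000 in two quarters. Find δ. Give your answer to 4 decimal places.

The stream is worth 7000δ + 40000δ² today, so 7000δ + 40000δ² = 38700.
So 40000δ² + 7000δ − 38700 = 0.
The positive root is δ = [−7000 + √(7000² + 4·40000·38700)] / (2·40000) = (−7000 + 79000.000)/80000 ≈ 0.9000.

δ ≈ 0.9000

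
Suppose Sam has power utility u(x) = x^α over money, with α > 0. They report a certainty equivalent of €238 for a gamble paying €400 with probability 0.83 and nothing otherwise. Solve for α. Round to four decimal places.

The lottery's expected utility is 0.83·u(400) + 0.17·u(0) = 0.83·400^α (since u(0) = 0 for α > 0).
Setting u(238) equal to that: 238^α = 0.83·400^α ⇒ (238/400)^α = 0.83.
Taking logs: α·ln(238/400) = ln(0.83), so α = -0.1863296 / -0.5191939 ≈ 0.3589.

α ≈ 0.3589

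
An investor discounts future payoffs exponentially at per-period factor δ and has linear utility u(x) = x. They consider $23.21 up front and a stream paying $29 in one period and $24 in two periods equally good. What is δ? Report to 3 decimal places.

Present value of the stream is 29·δ + 24·δ². Indifference gives 29δ + 24δ² = 23.21.
Rearranged: 24δ² + 29δ − 23.21 = 0.
δ = (−29 + √(29² + 4·24·23.21)) / (2·24) = (−29 + √3069.16) / 48 ≈ 0.550.

δ ≈ 0.550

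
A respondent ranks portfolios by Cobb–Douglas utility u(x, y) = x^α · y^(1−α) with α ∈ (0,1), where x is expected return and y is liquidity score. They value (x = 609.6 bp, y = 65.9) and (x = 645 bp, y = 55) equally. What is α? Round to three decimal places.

α ≈ 0.762

The Cobb–Douglas utilities coincide, so 609.6^α·65.9^(1−α) = 645^α·55^(1−α).
Rearrange to (609.6/645)^α = (55/65.9)^(1−α) and take logs: α·-0.056447 = (1−α)·-0.180805.
So α/(1−α) = (-0.180805)/(-0.056447) = 3.203093, and α = 3.203093/4.203093 ≈ 0.762.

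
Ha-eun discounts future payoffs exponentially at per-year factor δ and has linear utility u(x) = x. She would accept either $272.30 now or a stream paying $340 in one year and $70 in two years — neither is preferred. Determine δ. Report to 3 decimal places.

Equating present values: 272.30 = 340δ + 70δ².
That is, 70δ² + 340δ − 272.30 = 0, a quadratic in δ.
δ = (−340 + √(340² + 4·70·272.30)) / (2·70) = (−340 + √191844.00) / 140 ≈ 0.700.

δ ≈ 0.700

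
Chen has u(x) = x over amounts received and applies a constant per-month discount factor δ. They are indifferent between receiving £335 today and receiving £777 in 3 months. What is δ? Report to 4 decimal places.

Indifference means u(335) = δ^3 · u(777), so δ^3 = u(335)/u(777).
With u(x) = x: δ^3 = 335/777 = 0.43115.
So δ = 0.43115^(1/3) ≈ 0.7555.

δ ≈ 0.7555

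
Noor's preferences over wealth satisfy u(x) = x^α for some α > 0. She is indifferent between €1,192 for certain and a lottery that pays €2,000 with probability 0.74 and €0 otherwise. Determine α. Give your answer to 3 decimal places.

α ≈ 0.582

Since u(0) = 0, the lottery's EU is 0.74·2000^α.
Setting u(1192) equal to that: 1192^α = 0.74·2000^α ⇒ (1192/2000)^α = 0.74.
Take logs: α = ln 0.74 / ln(1192/2000) ≈ 0.58183.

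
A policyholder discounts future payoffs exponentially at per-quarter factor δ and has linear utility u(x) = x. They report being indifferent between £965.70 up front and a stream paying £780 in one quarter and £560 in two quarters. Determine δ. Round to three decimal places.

Equating present values: 965.70 = 780δ + 560δ².
That is, 560δ² + 780δ − 965.70 = 0, a quadratic in δ.
By the quadratic formula (taking the positive root), δ = (−780 + √2771568.00) / 1120 ≈ 0.790.

δ ≈ 0.790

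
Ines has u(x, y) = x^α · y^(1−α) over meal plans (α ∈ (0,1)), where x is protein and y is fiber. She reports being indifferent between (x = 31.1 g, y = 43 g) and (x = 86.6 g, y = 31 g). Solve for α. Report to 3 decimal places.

α ≈ 0.242

The Cobb–Douglas utilities coincide, so 31.1^α·43^(1−α) = 86.6^α·31^(1−α).
Taking logs: α·ln 31.1 + (1−α)·ln 43 = α·ln 86.6 + (1−α)·ln 31, i.e. α·-1.024092 = (1−α)·-0.327213.
So α/(1−α) = (-0.327213)/(-1.024092) = 0.319515, and α = 0.319515/1.319515 ≈ 0.242.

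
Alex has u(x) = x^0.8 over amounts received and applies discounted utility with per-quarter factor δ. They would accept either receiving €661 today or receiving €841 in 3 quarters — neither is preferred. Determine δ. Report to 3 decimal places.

Indifference means u(661) = δ^3 · u(841), so δ^3 = u(661)/u(841).
With u(x) = x^0.8: δ^3 = 661^0.8/841^0.8 = (661/841)^0.8 = 0.82475.
Hence δ = (0.82475)^(1/3) = 0.93780.

δ ≈ 0.938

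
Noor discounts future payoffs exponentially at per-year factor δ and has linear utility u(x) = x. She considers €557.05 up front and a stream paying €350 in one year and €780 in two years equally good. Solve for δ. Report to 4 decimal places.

The stream is worth 350δ + 780δ² today, so 350δ + 780δ² = 557.05.
That is, 780δ² + 350δ − 557.05 = 0, a quadratic in δ.
The positive root is δ = [−350 + √(350² + 4·780·557.05)] / (2·780) = (−350 + 1364.000)/1560 ≈ 0.6500.

δ ≈ 0.6500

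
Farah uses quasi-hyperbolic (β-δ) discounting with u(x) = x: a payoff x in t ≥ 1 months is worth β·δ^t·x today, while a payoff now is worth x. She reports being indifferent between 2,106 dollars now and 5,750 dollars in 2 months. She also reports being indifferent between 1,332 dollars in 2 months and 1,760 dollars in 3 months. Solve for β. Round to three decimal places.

The second indifference involves only future payoffs, so β cancels: β·δ^2·1332 = β·δ^3·1760, giving δ = 1332/1760 = 0.75682.
The first indifference: 2106 = β·δ^2·5750, so β = 2106/(δ^2·5750) = 2106/(0.57277·5750) ≈ 0.639.

β ≈ 0.639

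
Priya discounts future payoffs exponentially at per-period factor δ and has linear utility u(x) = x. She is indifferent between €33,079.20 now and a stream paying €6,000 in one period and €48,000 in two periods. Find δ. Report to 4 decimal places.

Equating present values: 33079.20 = 6000δ + 48000δ².
That is, 48000δ² + 6000δ − 33079.20 = 0, a quadratic in δ.
δ = (−6000 + √(6000² + 4·48000·33079.20)) / (2·48000) = (−6000 + √6387206400.00) / 96000 ≈ 0.7700.

δ ≈ 0.7700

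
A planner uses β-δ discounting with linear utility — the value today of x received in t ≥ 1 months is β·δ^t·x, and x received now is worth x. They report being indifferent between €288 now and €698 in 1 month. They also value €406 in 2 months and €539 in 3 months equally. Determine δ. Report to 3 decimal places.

From the later pair, β·δ^2·406 = β·δ^3·539; dividing through, δ = 406/539 = 0.75325.

δ ≈ 0.753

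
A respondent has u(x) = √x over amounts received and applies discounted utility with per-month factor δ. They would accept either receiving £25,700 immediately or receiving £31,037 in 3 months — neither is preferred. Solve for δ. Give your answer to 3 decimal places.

The payoff in 3 months is discounted by δ^3, so u(25700) = δ^3·u(31037) and δ^3 = u(25700)/u(31037).
Since u(x) = √x, δ^3 = √(25700/31037) = 0.90997.
Hence δ = (0.90997)^(1/3) = 0.96904.

δ ≈ 0.969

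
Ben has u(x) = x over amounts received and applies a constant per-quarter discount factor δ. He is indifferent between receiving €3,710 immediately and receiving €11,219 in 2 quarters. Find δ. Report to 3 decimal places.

The payoff in 2 quarters is discounted by δ^2, so u(3710) = δ^2·u(11219) and δ^2 = u(3710)/u(11219).
With u(x) = x: δ^2 = 3710/11219 = 0.33069.
Hence δ = (0.33069)^(1/2) = 0.57506.

δ ≈ 0.575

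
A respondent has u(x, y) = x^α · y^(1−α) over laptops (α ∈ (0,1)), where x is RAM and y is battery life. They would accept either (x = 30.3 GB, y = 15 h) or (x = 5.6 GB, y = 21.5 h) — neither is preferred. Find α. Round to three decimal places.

The Cobb–Douglas utilities coincide, so 30.3^α·15^(1−α) = 5.6^α·21.5^(1−α).
(30.3/5.6)^α = (21.5/15)^(1−α); take logs: α·ln(30.3/5.6) = (1−α)·ln(21.5/15), i.e. α·1.688381 = (1−α)·0.360003.
With A = 1.688381 and B = 0.360003: α·A = (1−α)·B, so α = B/(A+B) = 0.360003/2.048384 ≈ 0.176.

α ≈ 0.176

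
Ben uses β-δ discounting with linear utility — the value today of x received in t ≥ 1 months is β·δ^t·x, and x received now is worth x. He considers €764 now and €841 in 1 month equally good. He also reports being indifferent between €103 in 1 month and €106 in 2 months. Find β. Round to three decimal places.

β ≈ 0.935

From the later pair, β·δ^1·103 = β·δ^2·106; dividing through, δ = 103/106 = 0.97170.
Now use the now-vs-future pair: 764 = β·δ·841 gives β = 764/(0.97170·841) ≈ 0.935.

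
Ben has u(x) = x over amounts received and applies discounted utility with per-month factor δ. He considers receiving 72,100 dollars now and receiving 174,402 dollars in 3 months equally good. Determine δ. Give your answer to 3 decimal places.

δ ≈ 0.745

The payoff in 3 months is discounted by δ^3, so u(72100) = δ^3·u(174402) and δ^3 = u(72100)/u(174402).
With u(x) = x: δ^3 = 72100/174402 = 0.41341.
So δ = 0.41341^(1/3) ≈ 0.745.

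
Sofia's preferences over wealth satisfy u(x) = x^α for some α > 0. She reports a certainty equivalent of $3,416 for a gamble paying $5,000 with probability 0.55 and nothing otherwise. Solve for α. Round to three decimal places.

Since u(0) = 0, the lottery's EU is 0.55·5000^α.
Setting u(3416) equal to that: 3416^α = 0.55·5000^α ⇒ (3416/5000)^α = 0.55.
α = ln(0.55) / ln(3416/5000) = -0.597837/-0.380968 ≈ 1.569.

α ≈ 1.569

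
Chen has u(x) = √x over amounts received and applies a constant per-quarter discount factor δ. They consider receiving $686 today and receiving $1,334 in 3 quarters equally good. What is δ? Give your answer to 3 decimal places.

Indifference means u(686) = δ^3 · u(1334), so δ^3 = u(686)/u(1334).
Since u(x) = √x, δ^3 = √(686/1334) = 0.71711.
Hence δ = (0.71711)^(1/3) = 0.89508.

δ ≈ 0.895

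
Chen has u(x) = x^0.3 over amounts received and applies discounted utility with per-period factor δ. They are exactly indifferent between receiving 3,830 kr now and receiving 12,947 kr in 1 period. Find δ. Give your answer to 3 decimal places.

δ ≈ 0.694

Equating discounted utilities: u(3830) = δ·u(12947) ⇒ δ = u(3830)/u(12947).
Since u(x) = x^0.3, δ = (3830/12947)^0.3 = 0.29582^0.3 = 0.69392.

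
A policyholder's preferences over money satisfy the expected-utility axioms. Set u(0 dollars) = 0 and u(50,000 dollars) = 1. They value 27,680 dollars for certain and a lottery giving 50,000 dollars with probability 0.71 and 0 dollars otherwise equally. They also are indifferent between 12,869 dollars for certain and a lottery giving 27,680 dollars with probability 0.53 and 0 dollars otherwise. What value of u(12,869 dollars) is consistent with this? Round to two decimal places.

0.38

First, u(27,680 dollars) = 0.71·u(50,000 dollars) + 0.29·u(0 dollars) = 0.71.
Chaining: u(12,869 dollars) = 0.53·0.71 + 0.47·0.00 = 0.3763.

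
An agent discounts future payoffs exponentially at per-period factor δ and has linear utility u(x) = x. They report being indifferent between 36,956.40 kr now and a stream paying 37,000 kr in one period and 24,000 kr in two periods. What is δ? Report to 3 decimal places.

Present value of the stream is 37000·δ + 24000·δ². Indifference gives 37000δ + 24000δ² = 36956.40.
That is, 24000δ² + 37000δ − 36956.40 = 0, a quadratic in δ.
The positive root is δ = [−37000 + √(37000² + 4·24000·36956.40)] / (2·24000) = (−37000 + 70120.000)/48000 ≈ 0.690.

δ ≈ 0.690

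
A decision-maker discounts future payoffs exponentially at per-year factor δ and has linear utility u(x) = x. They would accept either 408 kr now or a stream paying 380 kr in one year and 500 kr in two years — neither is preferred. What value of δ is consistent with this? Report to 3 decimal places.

Equating present values: 408 = 380δ + 500δ².
So 500δ² + 380δ − 408 = 0.
δ = (−380 + √(380² + 4·500·408)) / (2·500) = (−380 + √960400.00) / 1000 ≈ 0.600.

δ ≈ 0.600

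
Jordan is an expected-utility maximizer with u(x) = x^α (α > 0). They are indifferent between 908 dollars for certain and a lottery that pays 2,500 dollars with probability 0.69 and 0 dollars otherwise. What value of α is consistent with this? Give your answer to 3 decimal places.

α ≈ 0.366

The lottery's expected utility is 0.69·u(2500) + 0.31·u(0) = 0.69·2500^α (since u(0) = 0 for α > 0).
Setting u(908) equal to that: 908^α = 0.69·2500^α ⇒ (908/2500)^α = 0.69.
Taking logs: α·ln(908/2500) = ln(0.69), so α = -0.371064 / -1.012802 ≈ 0.366.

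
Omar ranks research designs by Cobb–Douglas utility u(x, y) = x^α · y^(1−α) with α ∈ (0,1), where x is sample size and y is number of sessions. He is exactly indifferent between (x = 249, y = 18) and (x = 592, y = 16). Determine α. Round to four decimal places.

Indifference: 249^α · 18^(1−α) = 592^α · 16^(1−α).
Rearrange to (249/592)^α = (16/18)^(1−α) and take logs: α·-0.8660537 = (1−α)·-0.1177830.
So α/(1−α) = (-0.1177830)/(-0.8660537) = 0.1359996, and α = 0.1359996/1.1359996 ≈ 0.1197.

α ≈ 0.1197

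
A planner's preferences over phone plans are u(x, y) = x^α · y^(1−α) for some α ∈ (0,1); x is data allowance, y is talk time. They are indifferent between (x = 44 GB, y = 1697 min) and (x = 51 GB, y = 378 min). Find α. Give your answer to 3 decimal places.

Set the two utilities equal: 44^α·1697^(1−α) = 51^α·378^(1−α).
Rearrange to (44/51)^α = (378/1697)^(1−α) and take logs: α·-0.147636 = (1−α)·-1.501723.
So α/(1−α) = (-1.501723)/(-0.147636) = 10.171794, and α = 10.171794/11.171794 ≈ 0.910.

α ≈ 0.910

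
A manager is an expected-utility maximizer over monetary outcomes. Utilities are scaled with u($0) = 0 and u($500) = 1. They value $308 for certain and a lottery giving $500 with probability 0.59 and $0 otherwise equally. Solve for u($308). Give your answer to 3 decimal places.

By the standard-gamble method, u($308) is just the indifference probability on the best outcome: 0.59.

0.590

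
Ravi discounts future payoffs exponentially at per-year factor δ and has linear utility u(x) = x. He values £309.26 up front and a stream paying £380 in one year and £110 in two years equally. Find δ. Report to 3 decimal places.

Equating present values: 309.26 = 380δ + 110δ².
That is, 110δ² + 380δ − 309.26 = 0, a quadratic in δ.
δ = (−380 + √(380² + 4·110·309.26)) / (2·110) = (−380 + √280474.40) / 220 ≈ 0.680.

δ ≈ 0.680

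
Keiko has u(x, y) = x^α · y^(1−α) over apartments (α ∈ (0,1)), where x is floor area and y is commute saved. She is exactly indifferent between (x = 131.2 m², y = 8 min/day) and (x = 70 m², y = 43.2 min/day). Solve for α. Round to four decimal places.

The Cobb–Douglas utilities coincide, so 131.2^α·8^(1−α) = 70^α·43.2^(1−α).
Rearrange to (131.2/70)^α = (43.2/8)^(1−α) and take logs: α·0.6282276 = (1−α)·1.6863990.
Thus α·(2.3146266) = 1.6863990, so α = 1.6863990/2.3146266 ≈ 0.7286.

α ≈ 0.7286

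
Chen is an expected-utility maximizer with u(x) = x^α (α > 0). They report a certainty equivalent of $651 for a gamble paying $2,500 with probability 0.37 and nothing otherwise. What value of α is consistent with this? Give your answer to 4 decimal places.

EU(lottery) = 0.37·2500^α + 0.63·0 = 0.37·2500^α.
Indifference: 651^α = 0.37·2500^α, so (651/2500)^α = 0.37.
α = ln(0.37) / ln(651/2500) = -0.9942523/-1.3455364 ≈ 0.7389.

α ≈ 0.7389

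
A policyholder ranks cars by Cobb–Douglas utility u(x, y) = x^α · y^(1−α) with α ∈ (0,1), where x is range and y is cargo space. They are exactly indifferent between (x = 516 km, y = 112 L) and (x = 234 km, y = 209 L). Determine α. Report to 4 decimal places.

α ≈ 0.4410

Indifference: 516^α · 112^(1−α) = 234^α · 209^(1−α).
(516/234)^α = (209/112)^(1−α); take logs: α·ln(516/234) = (1−α)·ln(209/112), i.e. α·0.7907857 = (1−α)·0.6238354.
Thus α·(1.4146211) = 0.6238354, so α = 0.6238354/1.4146211 ≈ 0.4410.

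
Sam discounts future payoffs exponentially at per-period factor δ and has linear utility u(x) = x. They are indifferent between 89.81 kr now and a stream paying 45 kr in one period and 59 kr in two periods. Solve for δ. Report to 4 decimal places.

δ ≈ 0.9100

Present value of the stream is 45·δ + 59·δ². Indifference gives 45δ + 59δ² = 89.81.
Rearranged: 59δ² + 45δ − 89.81 = 0.
The positive root is δ = [−45 + √(45² + 4·59·89.81)] / (2·59) = (−45 + 152.382)/118 ≈ 0.9100.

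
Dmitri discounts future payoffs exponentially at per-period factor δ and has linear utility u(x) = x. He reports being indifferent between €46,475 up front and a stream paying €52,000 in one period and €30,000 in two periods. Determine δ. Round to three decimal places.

δ ≈ 0.650

Present value of the stream is 52000·δ + 30000·δ². Indifference gives 52000δ + 30000δ² = 46475.
So 30000δ² + 52000δ − 46475 = 0.
The positive root is δ = [−52000 + √(52000² + 4·30000·46475)] / (2·30000) = (−52000 + 91000.000)/60000 ≈ 0.650.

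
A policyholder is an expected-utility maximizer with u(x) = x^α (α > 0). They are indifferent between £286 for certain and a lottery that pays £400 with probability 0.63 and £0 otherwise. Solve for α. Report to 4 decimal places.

The lottery's expected utility is 0.63·u(400) + 0.37·u(0) = 0.63·400^α (since u(0) = 0 for α > 0).
Setting u(286) equal to that: 286^α = 0.63·400^α ⇒ (286/400)^α = 0.63.
Take logs: α = ln 0.63 / ln(286/400) ≈ 1.377267.

α ≈ 1.3773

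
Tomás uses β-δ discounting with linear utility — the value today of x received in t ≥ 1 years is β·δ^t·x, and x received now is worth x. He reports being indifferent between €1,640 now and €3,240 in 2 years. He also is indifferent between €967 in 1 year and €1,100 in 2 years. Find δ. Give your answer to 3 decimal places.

From the later pair, β·δ^1·967 = β·δ^2·1100; dividing through, δ = 967/1100 = 0.87909.

δ ≈ 0.879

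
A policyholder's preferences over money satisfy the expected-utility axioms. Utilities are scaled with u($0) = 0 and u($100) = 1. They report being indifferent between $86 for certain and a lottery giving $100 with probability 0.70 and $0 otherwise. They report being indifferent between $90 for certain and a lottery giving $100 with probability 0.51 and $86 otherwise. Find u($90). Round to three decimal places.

0.853

From the first indifference, u($86) = 0.70·u($100) + 0.30·u($0) = 0.70·1 + 0.30·0 = 0.70.
Chaining: u($90) = 0.51·1.00 + 0.49·0.70 = 0.8530.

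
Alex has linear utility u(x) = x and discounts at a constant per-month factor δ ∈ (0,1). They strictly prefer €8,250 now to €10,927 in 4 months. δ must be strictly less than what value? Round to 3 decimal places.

Comparing present values: 8250 > δ^4·10927.
So δ^4 < 8250/10927 = 0.75501; taking the 4th root of both positive sides preserves the inequality.
δ < (8250/10927)^(1/4) ≈ 0.932.

δ < 0.932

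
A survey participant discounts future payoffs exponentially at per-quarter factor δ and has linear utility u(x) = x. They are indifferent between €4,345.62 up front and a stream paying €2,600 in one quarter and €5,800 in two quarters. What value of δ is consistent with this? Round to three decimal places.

Equating present values: 4345.62 = 2600δ + 5800δ².
That is, 5800δ² + 2600δ − 4345.62 = 0, a quadratic in δ.
By the quadratic formula (taking the positive root), δ = (−2600 + √107578384.00) / 11600 ≈ 0.670.

δ ≈ 0.670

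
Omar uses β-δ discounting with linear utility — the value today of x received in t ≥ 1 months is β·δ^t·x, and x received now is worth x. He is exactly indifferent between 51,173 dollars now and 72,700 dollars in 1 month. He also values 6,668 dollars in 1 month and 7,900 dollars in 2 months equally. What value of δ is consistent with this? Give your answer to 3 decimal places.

δ ≈ 0.844

The second indifference involves only future payoffs, so β cancels: β·δ^1·6668 = β·δ^2·7900, giving δ = 6668/7900 = 0.84405.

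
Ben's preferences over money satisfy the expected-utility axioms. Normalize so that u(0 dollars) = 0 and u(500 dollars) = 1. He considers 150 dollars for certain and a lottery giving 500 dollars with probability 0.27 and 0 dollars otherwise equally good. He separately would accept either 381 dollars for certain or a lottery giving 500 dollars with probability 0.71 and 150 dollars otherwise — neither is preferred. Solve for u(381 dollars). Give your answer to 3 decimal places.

From the first indifference, u(150 dollars) = 0.27·u(500 dollars) + 0.73·u(0 dollars) = 0.27·1 + 0.73·0 = 0.27.
Chaining: u(381 dollars) = 0.71·1.00 + 0.29·0.27 = 0.7883.

0.788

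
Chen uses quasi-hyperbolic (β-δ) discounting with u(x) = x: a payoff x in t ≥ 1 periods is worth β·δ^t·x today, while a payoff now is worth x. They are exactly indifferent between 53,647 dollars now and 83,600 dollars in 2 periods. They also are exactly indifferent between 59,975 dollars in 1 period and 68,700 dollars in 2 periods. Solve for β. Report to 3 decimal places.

β ≈ 0.842

Both payoffs in the second observation are in the future, so β drops out: δ^1·59975 = δ^2·68700 ⇒ δ = 59975/68700 = 0.87300.
Substituting δ into 53647 = β·δ^2·83600: β = 53647/(63713.772) ≈ 0.842.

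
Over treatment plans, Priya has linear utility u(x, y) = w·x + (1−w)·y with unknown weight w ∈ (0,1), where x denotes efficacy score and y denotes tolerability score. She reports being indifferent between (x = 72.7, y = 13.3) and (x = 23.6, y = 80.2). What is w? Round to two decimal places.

u(72.7,13.3) = u(23.6,80.2) means w·72.7 + (1−w)·13.3 = w·23.6 + (1−w)·80.2.
Collecting terms: w·49.1 = (1−w)·66.9.
Hence w = 66.9/(49.1+66.9) = 66.9/116 = 0.58.

w = 0.58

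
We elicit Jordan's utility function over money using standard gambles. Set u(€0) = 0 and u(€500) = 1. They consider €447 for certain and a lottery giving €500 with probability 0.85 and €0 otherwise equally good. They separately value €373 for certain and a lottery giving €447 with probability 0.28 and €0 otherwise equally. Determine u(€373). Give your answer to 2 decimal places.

0.24

The first gamble pins u(€447): it must equal 0.85·1 + 0.15·0 = 0.85.
Chaining: u(€373) = 0.28·0.85 + 0.72·0.00 = 0.2380.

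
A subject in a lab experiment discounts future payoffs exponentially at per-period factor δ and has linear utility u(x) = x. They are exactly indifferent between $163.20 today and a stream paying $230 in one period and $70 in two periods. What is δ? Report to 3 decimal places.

δ ≈ 0.600

Equating present values: 163.20 = 230δ + 70δ².
That is, 70δ² + 230δ − 163.20 = 0, a quadratic in δ.
δ = (−230 + √(230² + 4·70·163.20)) / (2·70) = (−230 + √98596.00) / 140 ≈ 0.600.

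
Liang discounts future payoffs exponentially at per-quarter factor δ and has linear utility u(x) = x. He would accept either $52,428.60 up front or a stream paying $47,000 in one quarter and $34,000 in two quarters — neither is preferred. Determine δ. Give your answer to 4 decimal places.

δ ≈ 0.7300

Equating present values: 52428.60 = 47000δ + 34000δ².
Rearranged: 34000δ² + 47000δ − 52428.60 = 0.
The positive root is δ = [−47000 + √(47000² + 4·34000·52428.60)] / (2·34000) = (−47000 + 96640.000)/68000 ≈ 0.7300.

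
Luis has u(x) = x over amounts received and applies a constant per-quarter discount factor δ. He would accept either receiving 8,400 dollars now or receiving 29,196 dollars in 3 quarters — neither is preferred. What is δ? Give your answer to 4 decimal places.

Indifference means u(8400) = δ^3 · u(29196), so δ^3 = u(8400)/u(29196).
With u(x) = x: δ^3 = 8400/29196 = 0.28771.
So δ = 0.28771^(1/3) ≈ 0.6602.

δ ≈ 0.6602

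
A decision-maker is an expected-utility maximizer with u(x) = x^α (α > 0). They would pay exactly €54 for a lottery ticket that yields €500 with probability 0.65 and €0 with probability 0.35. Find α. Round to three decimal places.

α ≈ 0.194

Since u(0) = 0, the lottery's EU is 0.65·500^α.
Equating: 54^α = 0.65·500^α, i.e. 0.1080^α = 0.65.
α = ln(0.65) / ln(54/500) = -0.430783/-2.225624 ≈ 0.194.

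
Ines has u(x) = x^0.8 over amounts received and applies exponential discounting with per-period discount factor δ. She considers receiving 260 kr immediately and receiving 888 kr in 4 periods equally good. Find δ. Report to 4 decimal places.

Indifference means u(260) = δ^4 · u(888), so δ^4 = u(260)/u(888).
Since u(x) = x^0.8, δ^4 = (260/888)^0.8 = 0.29279^0.8 = 0.37432.
Hence δ = (0.37432)^(1/4) = 0.782190.

δ ≈ 0.7822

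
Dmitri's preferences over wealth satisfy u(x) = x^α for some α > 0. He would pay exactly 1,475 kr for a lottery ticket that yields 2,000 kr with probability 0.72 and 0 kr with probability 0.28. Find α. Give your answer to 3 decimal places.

α ≈ 1.079

EU(lottery) = 0.72·2000^α + 0.28·0 = 0.72·2000^α.
Equating: 1475^α = 0.72·2000^α, i.e. 0.7375^α = 0.72.
α = ln(0.72) / ln(1475/2000) = -0.328504/-0.304489 ≈ 1.079.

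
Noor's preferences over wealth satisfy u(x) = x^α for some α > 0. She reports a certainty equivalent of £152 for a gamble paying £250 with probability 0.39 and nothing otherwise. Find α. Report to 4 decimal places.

α ≈ 1.8924

The lottery's expected utility is 0.39·u(250) + 0.61·u(0) = 0.39·250^α (since u(0) = 0 for α > 0).
Equating: 152^α = 0.39·250^α, i.e. 0.6080^α = 0.39.
α = ln(0.39) / ln(152/250) = -0.9416085/-0.4975804 ≈ 1.8924.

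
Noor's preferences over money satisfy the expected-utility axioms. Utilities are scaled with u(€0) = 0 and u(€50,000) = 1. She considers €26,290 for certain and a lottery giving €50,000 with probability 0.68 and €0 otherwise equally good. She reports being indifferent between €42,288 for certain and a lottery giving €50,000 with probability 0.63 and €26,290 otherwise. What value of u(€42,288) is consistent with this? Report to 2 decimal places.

The first gamble pins u(€26,290): it must equal 0.68·1 + 0.32·0 = 0.68.
The second indifference gives u(€42,288) = 0.63·u(€50,000) + 0.37·u(€26,290) = 0.63·1.00 + 0.37·0.68 = 0.8816.

0.88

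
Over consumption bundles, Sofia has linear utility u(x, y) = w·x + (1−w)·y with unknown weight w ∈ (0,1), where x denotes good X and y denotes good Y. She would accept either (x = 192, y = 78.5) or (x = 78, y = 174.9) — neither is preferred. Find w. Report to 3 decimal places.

Indifference: w·192 + (1−w)·78.5 = w·78 + (1−w)·174.9.
w·(192−78) = (1−w)·(174.9−78.5), i.e. w·114 = (1−w)·96.4.
The marginal rate of substitution is 96.4/114, so w = 96.4/(114+96.4) = 0.458.

w = 0.458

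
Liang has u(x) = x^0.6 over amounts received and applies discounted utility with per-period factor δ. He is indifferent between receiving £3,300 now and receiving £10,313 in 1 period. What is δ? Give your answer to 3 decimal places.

δ ≈ 0.505

Indifference means u(3300) = δ · u(10313), so δ = u(3300)/u(10313).
Since u(x) = x^0.6, δ = (3300/10313)^0.6 = 0.31998^0.6 = 0.50475.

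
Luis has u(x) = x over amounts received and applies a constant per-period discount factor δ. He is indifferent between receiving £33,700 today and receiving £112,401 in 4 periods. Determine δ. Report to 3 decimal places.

δ ≈ 0.740

Indifference means u(33700) = δ^4 · u(112401), so δ^4 = u(33700)/u(112401).
With u(x) = x: δ^4 = 33700/112401 = 0.29982.
Hence δ = (0.29982)^(1/4) = 0.73997.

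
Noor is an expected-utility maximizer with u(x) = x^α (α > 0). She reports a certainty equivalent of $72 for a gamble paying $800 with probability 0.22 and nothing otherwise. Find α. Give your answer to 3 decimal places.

α ≈ 0.629

The lottery's expected utility is 0.22·u(800) + 0.78·u(0) = 0.22·800^α (since u(0) = 0 for α > 0).
Indifference: 72^α = 0.22·800^α, so (72/800)^α = 0.22.
α = ln(0.22) / ln(72/800) = -1.514128/-2.407946 ≈ 0.629.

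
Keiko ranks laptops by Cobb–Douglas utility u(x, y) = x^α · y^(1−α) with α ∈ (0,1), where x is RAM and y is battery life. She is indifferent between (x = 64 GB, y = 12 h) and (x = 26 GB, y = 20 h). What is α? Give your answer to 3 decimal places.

The Cobb–Douglas utilities coincide, so 64^α·12^(1−α) = 26^α·20^(1−α).
Rearrange to (64/26)^α = (20/12)^(1−α) and take logs: α·0.900787 = (1−α)·0.510826.
So α/(1−α) = (0.510826)/(0.900787) = 0.567089, and α = 0.567089/1.567089 ≈ 0.362.

α ≈ 0.362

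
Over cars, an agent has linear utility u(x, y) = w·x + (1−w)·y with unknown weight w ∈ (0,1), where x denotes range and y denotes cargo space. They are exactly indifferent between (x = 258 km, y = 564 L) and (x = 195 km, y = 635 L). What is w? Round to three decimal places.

w = 0.530

u(258,564) = u(195,635) means w·258 + (1−w)·564 = w·195 + (1−w)·635.
Collecting terms: w·63 = (1−w)·71.
So w/(1−w) = 71/63 = 1.1270, giving w = 71/(63+71) = 0.530.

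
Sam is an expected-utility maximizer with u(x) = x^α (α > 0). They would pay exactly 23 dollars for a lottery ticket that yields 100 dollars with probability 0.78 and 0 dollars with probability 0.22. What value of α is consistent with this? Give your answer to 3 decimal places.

α ≈ 0.169

Since u(0) = 0, the lottery's EU is 0.78·100^α.
Setting u(23) equal to that: 23^α = 0.78·100^α ⇒ (23/100)^α = 0.78.
Taking logs: α·ln(23/100) = ln(0.78), so α = -0.248461 / -1.469676 ≈ 0.169.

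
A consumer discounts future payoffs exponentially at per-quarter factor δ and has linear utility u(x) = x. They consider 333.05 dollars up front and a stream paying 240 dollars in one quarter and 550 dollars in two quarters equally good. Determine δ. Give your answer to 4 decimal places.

The stream is worth 240δ + 550δ² today, so 240δ + 550δ² = 333.05.
So 550δ² + 240δ − 333.05 = 0.
By the quadratic formula (taking the positive root), δ = (−240 + √790310.00) / 1100 ≈ 0.5900.

δ ≈ 0.5900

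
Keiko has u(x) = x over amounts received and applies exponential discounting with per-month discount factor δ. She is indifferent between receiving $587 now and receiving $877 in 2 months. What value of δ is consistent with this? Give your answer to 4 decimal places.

δ ≈ 0.8181

The payoff in 2 months is discounted by δ^2, so u(587) = δ^2·u(877) and δ^2 = u(587)/u(877).
With u(x) = x: δ^2 = 587/877 = 0.66933.
Taking the square root: δ = 0.66933^(1/2) ≈ 0.8181.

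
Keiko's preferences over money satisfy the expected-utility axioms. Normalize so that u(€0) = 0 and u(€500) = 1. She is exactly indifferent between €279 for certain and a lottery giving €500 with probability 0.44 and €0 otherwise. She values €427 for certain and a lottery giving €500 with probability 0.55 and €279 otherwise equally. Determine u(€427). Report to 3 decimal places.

0.748

First, u(€279) = 0.44·u(€500) + 0.56·u(€0) = 0.44.
Chaining: u(€427) = 0.55·1.00 + 0.45·0.44 = 0.7480.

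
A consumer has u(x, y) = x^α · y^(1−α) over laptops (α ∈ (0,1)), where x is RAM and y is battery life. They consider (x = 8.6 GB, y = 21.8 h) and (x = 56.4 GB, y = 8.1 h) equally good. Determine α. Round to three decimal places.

Indifference: 8.6^α · 21.8^(1−α) = 56.4^α · 8.1^(1−α).
Rearrange to (8.6/56.4)^α = (8.1/21.8)^(1−α) and take logs: α·-1.880707 = (1−α)·-0.990046.
With A = -1.880707 and B = -0.990046: α·A = (1−α)·B, so α = B/(A+B) = -0.990046/-2.870753 ≈ 0.345.

α ≈ 0.345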